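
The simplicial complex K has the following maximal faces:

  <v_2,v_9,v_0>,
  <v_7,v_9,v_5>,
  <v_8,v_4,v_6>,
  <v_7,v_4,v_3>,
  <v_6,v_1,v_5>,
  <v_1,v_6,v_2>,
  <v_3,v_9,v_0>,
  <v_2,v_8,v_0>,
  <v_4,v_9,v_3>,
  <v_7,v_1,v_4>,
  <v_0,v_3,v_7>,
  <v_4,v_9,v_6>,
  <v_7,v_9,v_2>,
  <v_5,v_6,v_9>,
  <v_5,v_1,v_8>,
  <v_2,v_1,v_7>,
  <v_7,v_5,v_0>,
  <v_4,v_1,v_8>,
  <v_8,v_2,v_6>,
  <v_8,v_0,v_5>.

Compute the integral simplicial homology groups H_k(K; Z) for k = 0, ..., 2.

K has 10 vertices, 30 edges, 20 triangles.
rank ∂_0 = 0, rank ∂_1 = 9 ⇒ b_0 = 10 − 0 − 9 = 1; all invariant factors of ∂_1 are 1 so no torsion. So H_0 ≅ Z.
rank ∂_1 = 9, rank ∂_2 = 20 ⇒ b_1 = 30 − 9 − 20 = 1; ∂_2 has invariant factor(s) [2] giving torsion. So H_1 ≅ Z ⊕ Z/2Z.
rank ∂_2 = 20, rank ∂_3 = 0 ⇒ b_2 = 20 − 20 − 0 = 0. So H_2 ≅ 0.

H_0 ≅ Z,  H_1 ≅ Z ⊕ Z/2Z,  H_2 = 0.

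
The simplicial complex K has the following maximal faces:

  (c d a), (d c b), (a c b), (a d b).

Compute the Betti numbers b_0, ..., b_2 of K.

Order the vertices as a < b < c < d. Listing each simplex with vertices in this order, K has dimension 2 with simplices:

  0-simplices (4): a, b, c, d
  1-simplices (6): ab, ac, ad, bc, bd, cd
  2-simplices (4): abc, abd, acd, bcd

Hence C_0 ≅ Z^4, C_1 ≅ Z^6, C_2 ≅ Z^4.

The boundary map ∂_1: C_1 → C_0 sends each edge [p,q] (with p < q) to q − p.
This gives a 4×6 integer matrix of rank 3; reducing to Smith normal form yields diagonal entries (1,1,1).

The boundary map ∂_2: C_2 → C_1 sends each 2-simplex [p,q,r] to [q,r] − [p,r] + [p,q]. For instance
  ∂acd = cd − ad + ac,
  ∂abc = bc − ac + ab.
The resulting 6×4 matrix has rank 3, and its Smith normal form has invariant factors (1,1,1).

Reading off H_k = ker ∂_k / im ∂_{k+1}:

  H_0: rank C_0 − rank ∂_1 = 4 − 3 = 1, and the invariant factors of ∂_1 are all 1, so H_0 ≅ Z.
  H_1: rank ker ∂_1 − rank ∂_2 = (6 − 3) − 3 = 0, and the invariant factors of ∂_2 are all 1, so H_1 ≅ 0.
  H_2: rank ker ∂_2 − rank ∂_3 = (4 − 3) − 0 = 1, and there is no ∂_3, so H_2 ≅ Z.

As a check, the Euler characteristic is 4 − 6 + 4 = 2, which agrees with 1 − 0 + 1 = 2.
(K is a triangulation of the 2-sphere S^2.)

Hence the Betti numbers are b_0 = 1, b_1 = 0, b_2 = 1.

b_0 = 1, b_1 = 0, b_2 = 1.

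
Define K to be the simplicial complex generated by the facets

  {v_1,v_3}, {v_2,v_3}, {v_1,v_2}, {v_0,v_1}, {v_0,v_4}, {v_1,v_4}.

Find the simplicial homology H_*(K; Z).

Take the total order v_0 < v_1 < v_2 < v_3 < v_4 on the vertex set. Then K (dimension 1) consists of the simplices:

  0-simplices (5): [v_0], [v_1], [v_2], [v_3], [v_4]
  1-simplices (6): [v_0,v_1], [v_0,v_4], [v_1,v_2], [v_1,v_3], [v_1,v_4], [v_2,v_3]

giving chain groups C_0 ≅ Z^5, C_1 ≅ Z^6.

Boundary ∂_1: C_1 → C_0 is given by ∂[p,q] = [q] − [p].
The resulting 5×6 matrix has rank 4, and its Smith normal form has invariant factors (1,1,1,1).

From H_k ≅ ker(∂_k) / im(∂_{k+1}) we obtain:

  H_0: rank C_0 − rank ∂_1 = 5 − 4 = 1, and the invariant factors of ∂_1 are all 1, so H_0 = Z.
  H_1: rank ker ∂_1 − rank ∂_2 = (6 − 4) − 0 = 2, and there is no ∂_2, so H_1 = Z^2.

As a check, the Euler characteristic is 5 − 6 = -1, which agrees with 1 − 2 = -1.

H_0 = Z,  H_1 = Z^2.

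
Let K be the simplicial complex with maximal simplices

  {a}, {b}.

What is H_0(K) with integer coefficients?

We work with the vertex ordering a < b. The simplices of K, each written with vertices in increasing order, are:

  0-simplices (2): a, b

so the chain groups are C_0 ≅ Z^2.

Now H_k = ker ∂_k / im ∂_{k+1}, so:

  H_0: rank C_0 − rank ∂_1 = 2 − 0 = 2, and there is no ∂_1, so H_0 = Z^2.

H_0 ≅ Z^2.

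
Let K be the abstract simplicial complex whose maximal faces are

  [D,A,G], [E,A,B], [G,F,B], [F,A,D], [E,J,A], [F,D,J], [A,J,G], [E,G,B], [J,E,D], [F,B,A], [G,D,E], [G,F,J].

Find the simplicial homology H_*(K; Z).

H_0 = Z,  H_1 = Z/2Z,  H_2 = 0.

K has 7 vertices, 18 edges, 12 triangles.
rank ∂_0 = 0, rank ∂_1 = 6 ⇒ b_0 = 7 − 0 − 6 = 1; all invariant factors of ∂_1 are 1 so no torsion. So H_0 ≅ Z.
rank ∂_1 = 6, rank ∂_2 = 12 ⇒ b_1 = 18 − 6 − 12 = 0; ∂_2 has invariant factor(s) [2] giving torsion. So H_1 ≅ Z/2Z.
rank ∂_2 = 12, rank ∂_3 = 0 ⇒ b_2 = 12 − 12 − 0 = 0. So H_2 ≅ 0.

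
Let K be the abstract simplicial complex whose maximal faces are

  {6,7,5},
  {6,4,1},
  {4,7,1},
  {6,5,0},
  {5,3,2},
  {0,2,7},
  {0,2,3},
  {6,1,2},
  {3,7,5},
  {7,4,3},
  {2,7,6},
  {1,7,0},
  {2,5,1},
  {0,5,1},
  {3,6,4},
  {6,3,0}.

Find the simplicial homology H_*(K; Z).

Take the total order 0 < 1 < 2 < 3 < 4 < 5 < 6 < 7 on the vertex set. Then K (dimension 2) consists of the simplices:

  0-simplices (8): [0], [1], [2], [3], [4], [5], [6], [7]
  1-simplices (24): (24 of them)
  2-simplices (16): [0,1,5], [0,1,7], [0,2,3], [0,2,7], [0,3,6], [0,5,6], [1,2,5], [1,2,6], [1,4,6], [1,4,7], [2,3,5], [2,6,7], [3,4,6], [3,4,7], [3,5,7], [5,6,7]

giving chain groups C_0 ≅ Z^8, C_1 ≅ Z^24, C_2 ≅ Z^16.

Boundary ∂_1: C_1 → C_0 is given by ∂[p,q] = [q] − [p]. For instance
  ∂[2,6] = [6] − [2].
As a 8×24 matrix over Z this has rank 7, with invariant factors (1,1,1,1,1,1,1).

Boundary ∂_2: C_2 → C_1 acts by ∂[p,q,r] = [q,r] − [p,r] + [p,q]. For instance
  ∂[1,2,6] = [2,6] − [1,6] + [1,2],
  ∂[0,1,7] = [1,7] − [0,7] + [0,1].
The resulting 24×16 matrix has rank 15, and its Smith normal form has invariant factors (1,1,1,1,1,1,1,1,1,1,1,1,1,1,1).

Computing H_k = (kernel of ∂_k) / (image of ∂_{k+1}):

  H_0: rank C_0 − rank ∂_1 = 8 − 7 = 1, and the invariant factors of ∂_1 are all 1, so H_0 ≅ Z.
  H_1: rank ker ∂_1 − rank ∂_2 = (24 − 7) − 15 = 2, and the invariant factors of ∂_2 are all 1, so H_1 ≅ Z^2.
  H_2: rank ker ∂_2 − rank ∂_3 = (16 − 15) − 0 = 1, and there is no ∂_3, so H_2 ≅ Z.

As a check, the Euler characteristic is 8 − 24 + 16 = 0, which agrees with 1 − 2 + 1 = 0.
(K is a triangulation of the torus T^2.)

H_0 = Z,  H_1 = Z^2,  H_2 = Z.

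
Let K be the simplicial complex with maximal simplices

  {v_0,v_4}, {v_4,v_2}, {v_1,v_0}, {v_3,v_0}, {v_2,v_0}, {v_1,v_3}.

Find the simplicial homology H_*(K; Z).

H_0 = Z,  H_1 = Z^2.

We work with the vertex ordering v_0 < v_1 < v_2 < v_3 < v_4. The simplices of K, each written with vertices in increasing order, are:

  0-simplices (5): [v_0], [v_1], [v_2], [v_3], [v_4]
  1-simplices (6): [v_0,v_1], [v_0,v_2], [v_0,v_3], [v_0,v_4], [v_1,v_3], [v_2,v_4]

so the chain groups are C_0 ≅ Z^5, C_1 ≅ Z^6.

Boundary ∂_1: C_1 → C_0 sends each edge [p,q] (with p < q) to q − p. For instance
  ∂[v_1,v_3] = [v_3] − [v_1].
This gives a 5×6 integer matrix of rank 4; reducing to Smith normal form yields diagonal entries (1,1,1,1).

Reading off H_k = ker ∂_k / im ∂_{k+1}:

  H_0: rank C_0 − rank ∂_1 = 5 − 4 = 1, and the invariant factors of ∂_1 are all 1, so H_0 = Z.
  H_1: rank ker ∂_1 − rank ∂_2 = (6 − 4) − 0 = 2, and there is no ∂_2, so H_1 = Z^2.

As a check, the Euler characteristic is 5 − 6 = -1, which agrees with 1 − 2 = -1.
(K is a triangulation of a wedge of 2 circles.)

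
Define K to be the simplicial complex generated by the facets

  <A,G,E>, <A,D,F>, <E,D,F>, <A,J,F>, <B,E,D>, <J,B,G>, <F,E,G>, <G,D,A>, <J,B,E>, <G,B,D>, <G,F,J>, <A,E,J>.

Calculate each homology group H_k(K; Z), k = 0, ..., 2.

H_0 ≅ Z,  H_1 ≅ Z/2,  H_2 = 0.

Order the vertices as A < B < D < E < F < G < J. Listing each simplex with vertices in this order, K has dimension 2 with simplices:

  0-simplices (7): A, B, D, E, F, G, J
  1-simplices (18): AD, AE, AF, AG, AJ, BD, BE, BG, BJ, DE, DF, DG, EF, EG, EJ, FG, FJ, GJ
  2-simplices (12): ADF, ADG, AEG, AEJ, AFJ, BDE, BDG, BEJ, BGJ, DEF, EFG, FGJ

Hence C_0 ≅ Z^7, C_1 ≅ Z^18, C_2 ≅ Z^12.

Boundary ∂_1: C_1 → C_0 is given by ∂[p,q] = [q] − [p]. For instance
  ∂AF = F − A.
This gives a 7×18 integer matrix of rank 6; reducing to Smith normal form yields diagonal entries (1,1,1,1,1,1).

The boundary map ∂_2: C_2 → C_1 maps a triangle to the signed sum of its edges. For instance
  ∂BGJ = GJ − BJ + BG,
  ∂FGJ = GJ − FJ + FG.
This gives a 18×12 integer matrix of rank 12; reducing to Smith normal form yields diagonal entries (1,1,1,1,1,1,1,1,1,1,1,2).

From H_k ≅ ker(∂_k) / im(∂_{k+1}) we obtain:

  H_0: rank C_0 − rank ∂_1 = 7 − 6 = 1, and the invariant factors of ∂_1 are all 1, so H_0 = Z.
  H_1: rank ker ∂_1 − rank ∂_2 = (18 − 6) − 12 = 0, and ∂_2 has invariant factor 2 > 1, so H_1 = Z/2.
  H_2: rank ker ∂_2 − rank ∂_3 = (12 − 12) − 0 = 0, and there is no ∂_3, so H_2 = 0.

(K is a triangulation of the real projective plane RP^2.)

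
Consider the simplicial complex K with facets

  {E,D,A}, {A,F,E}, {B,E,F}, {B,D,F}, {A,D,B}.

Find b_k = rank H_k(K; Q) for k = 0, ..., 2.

Fix the vertex order A < B < D < E < F and write every simplex with vertices in increasing order. Then dim K = 2 and the simplices of K are:

  0-simplices (5): A, B, D, E, F
  1-simplices (10): AB, AD, AE, AF, BD, BE, BF, DE, DF, EF
  2-simplices (5): ABD, ADE, AEF, BDF, BEF

Hence C_0 ≅ Z^5, C_1 ≅ Z^10, C_2 ≅ Z^5.

Boundary ∂_1: C_1 → C_0 maps an edge to its endpoints' difference, ∂[p,q] = q − p.
The resulting 5×10 matrix has rank 4, and its Smith normal form has invariant factors (1,1,1,1).

The boundary map ∂_2: C_2 → C_1 sends each 2-simplex [p,q,r] to [q,r] − [p,r] + [p,q]. For instance
  ∂ABD = BD − AD + AB,
  ∂AEF = EF − AF + AE.
The 10×5 boundary matrix has rank 5 and Smith normal form diag(1,1,1,1,1).

Reading off H_k = ker ∂_k / im ∂_{k+1}:

  H_0: rank C_0 − rank ∂_1 = 5 − 4 = 1, and the invariant factors of ∂_1 are all 1, so H_0 = Z.
  H_1: rank ker ∂_1 − rank ∂_2 = (10 − 4) − 5 = 1, and the invariant factors of ∂_2 are all 1, so H_1 = Z.
  H_2: rank ker ∂_2 − rank ∂_3 = (5 − 5) − 0 = 0, and there is no ∂_3, so H_2 = 0.

As a check, the Euler characteristic is 5 − 10 + 5 = 0, which agrees with 1 − 1 + 0 = 0.

Hence the Betti numbers are b_0 = 1, b_1 = 1, b_2 = 0.

b_0 = 1, b_1 = 1, b_2 = 0.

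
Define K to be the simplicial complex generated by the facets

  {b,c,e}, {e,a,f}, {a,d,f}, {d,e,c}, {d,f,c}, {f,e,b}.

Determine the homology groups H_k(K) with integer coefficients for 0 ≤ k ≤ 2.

H_0 ≅ Z,  H_1 ≅ Z,  H_2 = 0.

Order the vertices as a < b < c < d < e < f. Listing each simplex with vertices in this order, K has dimension 2 with simplices:

  0-simplices (6): a, b, c, d, e, f
  1-simplices (12): ad, ae, af, bc, be, bf, cd, ce, cf, de, df, ef
  2-simplices (6): adf, aef, bce, bef, cde, cdf

Hence C_0 ≅ Z^6, C_1 ≅ Z^12, C_2 ≅ Z^6.

The boundary map ∂_1: C_1 → C_0 maps an edge to its endpoints' difference, ∂[p,q] = q − p.
The resulting 6×12 matrix has rank 5, and its Smith normal form has invariant factors (1,1,1,1,1).

Boundary ∂_2: C_2 → C_1 maps a triangle to the signed sum of its edges. For instance
  ∂cdf = df − cf + cd,
  ∂bce = ce − be + bc.
This gives a 12×6 integer matrix of rank 6; reducing to Smith normal form yields diagonal entries (1,1,1,1,1,1).

Now H_k = ker ∂_k / im ∂_{k+1}, so:

  H_0: rank C_0 − rank ∂_1 = 6 − 5 = 1, and the invariant factors of ∂_1 are all 1, so H_0 = Z.
  H_1: rank ker ∂_1 − rank ∂_2 = (12 − 5) − 6 = 1, and the invariant factors of ∂_2 are all 1, so H_1 = Z.
  H_2: rank ker ∂_2 − rank ∂_3 = (6 − 6) − 0 = 0, and there is no ∂_3, so H_2 = 0.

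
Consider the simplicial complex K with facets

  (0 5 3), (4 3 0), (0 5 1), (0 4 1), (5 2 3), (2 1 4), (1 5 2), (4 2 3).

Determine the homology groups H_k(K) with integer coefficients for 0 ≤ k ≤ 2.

Take the total order 0 < 1 < 2 < 3 < 4 < 5 on the vertex set. Then K (dimension 2) consists of the simplices:

  0-simplices (6): [0], [1], [2], [3], [4], [5]
  1-simplices (12): [0,1], [0,3], [0,4], [0,5], [1,2], [1,4], [1,5], [2,3], [2,4], [2,5], [3,4], [3,5]
  2-simplices (8): [0,1,4], [0,1,5], [0,3,4], [0,3,5], [1,2,4], [1,2,5], [2,3,4], [2,3,5]

Hence C_0 ≅ Z^6, C_1 ≅ Z^12, C_2 ≅ Z^8.

The boundary map ∂_1: C_1 → C_0 is given by ∂[p,q] = [q] − [p]. For instance
  ∂[0,5] = [5] − [0].
This gives a 6×12 integer matrix of rank 5; reducing to Smith normal form yields diagonal entries (1,1,1,1,1).

∂_2: C_2 → C_1 acts by ∂[p,q,r] = [q,r] − [p,r] + [p,q]. For instance
  ∂[0,1,4] = [1,4] − [0,4] + [0,1],
  ∂[1,2,4] = [2,4] − [1,4] + [1,2].
The resulting 12×8 matrix has rank 7, and its Smith normal form has invariant factors (1,1,1,1,1,1,1).

Reading off H_k = ker ∂_k / im ∂_{k+1}:

  H_0: rank C_0 − rank ∂_1 = 6 − 5 = 1, and the invariant factors of ∂_1 are all 1, so H_0 = Z.
  H_1: rank ker ∂_1 − rank ∂_2 = (12 − 5) − 7 = 0, and the invariant factors of ∂_2 are all 1, so H_1 = 0.
  H_2: rank ker ∂_2 − rank ∂_3 = (8 − 7) − 0 = 1, and there is no ∂_3, so H_2 = Z.

As a check, the Euler characteristic is 6 − 12 + 8 = 2, which agrees with 1 − 0 + 1 = 2.

H_0 ≅ Z,  H_1 = 0,  H_2 ≅ Z.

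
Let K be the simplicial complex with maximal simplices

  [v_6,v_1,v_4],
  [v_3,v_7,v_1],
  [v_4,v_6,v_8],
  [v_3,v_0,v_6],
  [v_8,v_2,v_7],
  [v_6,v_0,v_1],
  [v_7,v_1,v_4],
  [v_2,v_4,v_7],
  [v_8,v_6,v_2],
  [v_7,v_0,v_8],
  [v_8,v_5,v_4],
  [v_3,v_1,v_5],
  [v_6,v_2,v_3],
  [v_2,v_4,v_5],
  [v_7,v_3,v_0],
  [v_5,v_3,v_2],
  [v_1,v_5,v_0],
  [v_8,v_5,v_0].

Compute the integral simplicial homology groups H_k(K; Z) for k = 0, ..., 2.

H_0 ≅ Z,  H_1 ≅ Z ⊕ Z_2,  H_2 = 0.

Take the total order v_0 < v_1 < v_2 < v_3 < v_4 < v_5 < v_6 < v_7 < v_8 on the vertex set. Then K (dimension 2) consists of the simplices:

  0-simplices (9): [v_0], [v_1], [v_2], [v_3], [v_4], [v_5], [v_6], [v_7], [v_8]
  1-simplices (27): (27 of them)
  2-simplices (18): (18 of them)

giving chain groups C_0 ≅ Z^9, C_1 ≅ Z^27, C_2 ≅ Z^18.

∂_1: C_1 → C_0 maps an edge to its endpoints' difference, ∂[p,q] = q − p. For instance
  ∂[v_3,v_7] = [v_7] − [v_3].
The 9×27 boundary matrix has rank 8 and Smith normal form diag(1,1,1,1,1,1,1,1).

The boundary map ∂_2: C_2 → C_1 sends each 2-simplex [p,q,r] to [q,r] − [p,r] + [p,q]. For instance
  ∂[v_2,v_6,v_8] = [v_6,v_8] − [v_2,v_8] + [v_2,v_6],
  ∂[v_2,v_3,v_6] = [v_3,v_6] − [v_2,v_6] + [v_2,v_3].
This gives a 27×18 integer matrix of rank 18; reducing to Smith normal form yields diagonal entries (1,1,1,1,1,1,1,1,1,1,1,1,1,1,1,1,1,2).

Reading off H_k = ker ∂_k / im ∂_{k+1}:

  H_0: rank C_0 − rank ∂_1 = 9 − 8 = 1, and the invariant factors of ∂_1 are all 1, so H_0 ≅ Z.
  H_1: rank ker ∂_1 − rank ∂_2 = (27 − 8) − 18 = 1, and ∂_2 has invariant factor 2 > 1, so H_1 ≅ Z ⊕ Z_2.
  H_2: rank ker ∂_2 − rank ∂_3 = (18 − 18) − 0 = 0, and there is no ∂_3, so H_2 ≅ 0.

As a check, the Euler characteristic is 9 − 27 + 18 = 0, which agrees with 1 − 1 + 0 = 0.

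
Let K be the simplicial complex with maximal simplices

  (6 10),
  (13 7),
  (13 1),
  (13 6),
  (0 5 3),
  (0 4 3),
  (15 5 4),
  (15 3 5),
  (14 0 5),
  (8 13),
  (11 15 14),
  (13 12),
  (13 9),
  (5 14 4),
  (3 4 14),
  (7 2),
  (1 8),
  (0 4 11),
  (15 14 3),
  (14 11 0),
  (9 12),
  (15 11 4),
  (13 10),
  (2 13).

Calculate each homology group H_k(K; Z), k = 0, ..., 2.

We work with the vertex ordering 0 < 1 < 2 < 3 < 4 < 5 < 6 < 7 < 8 < 9 < 10 < 11 < 12 < 13 < 14 < 15. The simplices of K, each written with vertices in increasing order, are:

  0-simplices (16): [0], [1], [2], [3], [4], [5], [6], [7], [8], [9], [10], [11], [12], [13], [14], [15]
  1-simplices (30): (30 of them)
  2-simplices (12): [0,3,4], [0,3,5], [0,4,11], [0,5,14], [0,11,14], [3,4,14], [3,5,15], [3,14,15], [4,5,14], [4,5,15], [4,11,15], [11,14,15]

Hence C_0 ≅ Z^16, C_1 ≅ Z^30, C_2 ≅ Z^12.

∂_1: C_1 → C_0 sends each edge [p,q] (with p < q) to q − p. For instance
  ∂[9,13] = [13] − [9].
This gives a 16×30 integer matrix of rank 14; reducing to Smith normal form yields diagonal entries (1,1,1,1,1,1,1,1,1,1,1,1,1,1).

The boundary map ∂_2: C_2 → C_1 acts by ∂[p,q,r] = [q,r] − [p,r] + [p,q]. For instance
  ∂[0,11,14] = [11,14] − [0,14] + [0,11],
  ∂[0,3,5] = [3,5] − [0,5] + [0,3].
This gives a 30×12 integer matrix of rank 12; reducing to Smith normal form yields diagonal entries (1,1,1,1,1,1,1,1,1,1,1,2).

Computing H_k = (kernel of ∂_k) / (image of ∂_{k+1}):

  H_0: rank C_0 − rank ∂_1 = 16 − 14 = 2, and the invariant factors of ∂_1 are all 1, so H_0 ≅ Z^2.
  H_1: rank ker ∂_1 − rank ∂_2 = (30 − 14) − 12 = 4, and ∂_2 has invariant factor 2 > 1, so H_1 ≅ Z^4 ⊕ Z/2.
  H_2: rank ker ∂_2 − rank ∂_3 = (12 − 12) − 0 = 0, and there is no ∂_3, so H_2 ≅ 0.

H_0 ≅ Z^2,  H_1 ≅ Z^4 ⊕ Z/2,  H_2 = 0.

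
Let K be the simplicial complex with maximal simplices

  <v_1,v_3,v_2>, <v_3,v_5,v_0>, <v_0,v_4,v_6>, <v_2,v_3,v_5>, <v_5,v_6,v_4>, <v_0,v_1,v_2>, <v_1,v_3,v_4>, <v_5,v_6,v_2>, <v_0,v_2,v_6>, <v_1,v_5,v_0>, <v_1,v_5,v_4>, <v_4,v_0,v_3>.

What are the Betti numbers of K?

Take the total order v_0 < v_1 < v_2 < v_3 < v_4 < v_5 < v_6 on the vertex set. Then K (dimension 2) consists of the simplices:

  0-simplices (7): [v_0], [v_1], [v_2], [v_3], [v_4], [v_5], [v_6]
  1-simplices (18): (18 of them)
  2-simplices (12): (12 of them)

giving chain groups C_0 ≅ Z^7, C_1 ≅ Z^18, C_2 ≅ Z^12.

The boundary map ∂_1: C_1 → C_0 sends each edge [p,q] (with p < q) to q − p.
The resulting 7×18 matrix has rank 6, and its Smith normal form has invariant factors (1,1,1,1,1,1).

∂_2: C_2 → C_1 maps a triangle to the signed sum of its edges. For instance
  ∂[v_1,v_4,v_5] = [v_4,v_5] − [v_1,v_5] + [v_1,v_4],
  ∂[v_2,v_5,v_6] = [v_5,v_6] − [v_2,v_6] + [v_2,v_5].
The resulting 18×12 matrix has rank 12, and its Smith normal form has invariant factors (1,1,1,1,1,1,1,1,1,1,1,2).

Now H_k = ker ∂_k / im ∂_{k+1}, so:

  H_0: rank C_0 − rank ∂_1 = 7 − 6 = 1, and the invariant factors of ∂_1 are all 1, so H_0 ≅ Z.
  H_1: rank ker ∂_1 − rank ∂_2 = (18 − 6) − 12 = 0, and ∂_2 has invariant factor 2 > 1, so H_1 ≅ Z_2.
  H_2: rank ker ∂_2 − rank ∂_3 = (12 − 12) − 0 = 0, and there is no ∂_3, so H_2 ≅ 0.

(K is a triangulation of the real projective plane RP^2.)

Hence the Betti numbers are b_0 = 1, b_1 = 0, b_2 = 0.

b_0 = 1, b_1 = 0, b_2 = 0.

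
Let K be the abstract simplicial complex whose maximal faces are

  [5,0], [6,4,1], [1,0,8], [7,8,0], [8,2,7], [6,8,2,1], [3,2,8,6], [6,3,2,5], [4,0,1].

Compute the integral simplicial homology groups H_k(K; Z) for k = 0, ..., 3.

H_0 ≅ Z,  H_1 ≅ Z,  H_2 = 0,  H_3 = 0.

Fix the vertex order 0 < 1 < 2 < 3 < 4 < 5 < 6 < 7 < 8 and write every simplex with vertices in increasing order. Then dim K = 3 and the simplices of K are:

  0-simplices (9): [0], [1], [2], [3], [4], [5], [6], [7], [8]
  1-simplices (21): [0,1], [0,4], [0,5], [0,7], [0,8], [1,2], [1,4], [1,6], [1,8], [2,3], [2,5], [2,6], [2,7], [2,8], [3,5], [3,6], [3,8], [4,6], [5,6], [6,8], [7,8]
  2-simplices (15): [0,1,4], [0,1,8], [0,7,8], [1,2,6], [1,2,8], [1,4,6], [1,6,8], [2,3,5], [2,3,6], [2,3,8], [2,5,6], [2,6,8], [2,7,8], [3,5,6], [3,6,8]
  3-simplices (3): [1,2,6,8], [2,3,5,6], [2,3,6,8]

so the chain groups are C_0 ≅ Z^9, C_1 ≅ Z^21, C_2 ≅ Z^15, C_3 ≅ Z^3.

Boundary ∂_1: C_1 → C_0 maps an edge to its endpoints' difference, ∂[p,q] = q − p.
The 9×21 boundary matrix has rank 8 and Smith normal form diag(1,1,1,1,1,1,1,1).

The boundary map ∂_2: C_2 → C_1 maps a triangle to the signed sum of its edges. For instance
  ∂[2,3,5] = [3,5] − [2,5] + [2,3],
  ∂[2,3,6] = [3,6] − [2,6] + [2,3].
This gives a 21×15 integer matrix of rank 12; reducing to Smith normal form yields diagonal entries (1,1,1,1,1,1,1,1,1,1,1,1).

∂_3: C_3 → C_2 sends each 3-simplex σ to the alternating sum Σ_i (−1)^i (σ with its i-th vertex removed). For instance
  ∂[2,3,6,8] = [3,6,8] − [2,6,8] + [2,3,8] − [2,3,6],
  ∂[2,3,5,6] = [3,5,6] − [2,5,6] + [2,3,6] − [2,3,5].
The 15×3 boundary matrix has rank 3 and Smith normal form diag(1,1,1).

From H_k ≅ ker(∂_k) / im(∂_{k+1}) we obtain:

  H_0: rank C_0 − rank ∂_1 = 9 − 8 = 1, and the invariant factors of ∂_1 are all 1, so H_0 ≅ Z.
  H_1: rank ker ∂_1 − rank ∂_2 = (21 − 8) − 12 = 1, and the invariant factors of ∂_2 are all 1, so H_1 ≅ Z.
  H_2: rank ker ∂_2 − rank ∂_3 = (15 − 12) − 3 = 0, and the invariant factors of ∂_3 are all 1, so H_2 ≅ 0.
  H_3: rank ker ∂_3 − rank ∂_4 = (3 − 3) − 0 = 0, and there is no ∂_4, so H_3 ≅ 0.

As a check, the Euler characteristic is 9 − 21 + 15 − 3 = 0, which agrees with 1 − 1 + 0 − 0 = 0.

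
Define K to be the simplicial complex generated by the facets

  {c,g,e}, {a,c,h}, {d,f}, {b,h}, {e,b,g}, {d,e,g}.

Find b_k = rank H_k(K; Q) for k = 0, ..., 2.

We work with the vertex ordering a < b < c < d < e < f < g < h. The simplices of K, each written with vertices in increasing order, are:

  0-simplices (8): a, b, c, d, e, f, g, h
  1-simplices (12): ac, ah, be, bg, bh, ce, cg, ch, de, df, dg, eg
  2-simplices (4): ach, beg, ceg, deg

Hence C_0 ≅ Z^8, C_1 ≅ Z^12, C_2 ≅ Z^4.

∂_1: C_1 → C_0 sends each edge [p,q] (with p < q) to q − p. For instance
  ∂be = e − b.
The 8×12 boundary matrix has rank 7 and Smith normal form diag(1,1,1,1,1,1,1).

The boundary map ∂_2: C_2 → C_1 acts by ∂[p,q,r] = [q,r] − [p,r] + [p,q]. For instance
  ∂ceg = eg − cg + ce,
  ∂deg = eg − dg + de.
This gives a 12×4 integer matrix of rank 4; reducing to Smith normal form yields diagonal entries (1,1,1,1).

Now H_k = ker ∂_k / im ∂_{k+1}, so:

  H_0: rank C_0 − rank ∂_1 = 8 − 7 = 1, and the invariant factors of ∂_1 are all 1, so H_0 ≅ Z.
  H_1: rank ker ∂_1 − rank ∂_2 = (12 − 7) − 4 = 1, and the invariant factors of ∂_2 are all 1, so H_1 ≅ Z.
  H_2: rank ker ∂_2 − rank ∂_3 = (4 − 4) − 0 = 0, and there is no ∂_3, so H_2 ≅ 0.

Hence the Betti numbers are b_0 = 1, b_1 = 1, b_2 = 0.

b_0 = 1, b_1 = 1, b_2 = 0.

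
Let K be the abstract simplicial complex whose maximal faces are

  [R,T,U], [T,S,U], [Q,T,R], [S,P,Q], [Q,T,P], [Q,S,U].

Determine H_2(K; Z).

K has 6 vertices, 12 edges, 6 triangles.
rank ∂_2 = 6, rank ∂_3 = 0 ⇒ b_2 = 6 − 6 − 0 = 0. So H_2 = 0.

H_2 ≅ 0.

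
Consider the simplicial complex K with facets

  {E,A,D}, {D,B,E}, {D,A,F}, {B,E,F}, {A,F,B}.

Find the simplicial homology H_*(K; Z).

H_0 ≅ Z,  H_1 ≅ Z,  H_2 = 0.

Fix the vertex order A < B < D < E < F and write every simplex with vertices in increasing order. Then dim K = 2 and the simplices of K are:

  0-simplices (5): A, B, D, E, F
  1-simplices (10): AB, AD, AE, AF, BD, BE, BF, DE, DF, EF
  2-simplices (5): ABF, ADE, ADF, BDE, BEF

Hence C_0 ≅ Z^5, C_1 ≅ Z^10, C_2 ≅ Z^5.

Boundary ∂_1: C_1 → C_0 is given by ∂[p,q] = [q] − [p].
As a 5×10 matrix over Z this has rank 4, with invariant factors (1,1,1,1).

∂_2: C_2 → C_1 acts by ∂[p,q,r] = [q,r] − [p,r] + [p,q]. For instance
  ∂ADF = DF − AF + AD,
  ∂BEF = EF − BF + BE.
The 10×5 boundary matrix has rank 5 and Smith normal form diag(1,1,1,1,1).

From H_k ≅ ker(∂_k) / im(∂_{k+1}) we obtain:

  H_0: rank C_0 − rank ∂_1 = 5 − 4 = 1, and the invariant factors of ∂_1 are all 1, so H_0 = Z.
  H_1: rank ker ∂_1 − rank ∂_2 = (10 − 4) − 5 = 1, and the invariant factors of ∂_2 are all 1, so H_1 = Z.
  H_2: rank ker ∂_2 − rank ∂_3 = (5 − 5) − 0 = 0, and there is no ∂_3, so H_2 = 0.

As a check, the Euler characteristic is 5 − 10 + 5 = 0, which agrees with 1 − 1 + 0 = 0.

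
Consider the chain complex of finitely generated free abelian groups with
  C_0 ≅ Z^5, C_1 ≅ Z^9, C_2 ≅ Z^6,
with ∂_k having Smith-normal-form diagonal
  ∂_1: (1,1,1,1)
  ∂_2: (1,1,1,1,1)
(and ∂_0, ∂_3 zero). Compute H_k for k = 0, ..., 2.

H_0 ≅ Z,  H_1 = 0,  H_2 ≅ Z.

H_0: b_0 = 5 − 0 − 4 = 1; torsion from ∂_1 factors > 1: none. So H_0 ≅ Z.
H_1: b_1 = 9 − 4 − 5 = 0; torsion from ∂_2 factors > 1: none. So H_1 ≅ 0.
H_2: b_2 = 6 − 5 − 0 = 1; torsion from ∂_3 factors > 1: none. So H_2 ≅ Z.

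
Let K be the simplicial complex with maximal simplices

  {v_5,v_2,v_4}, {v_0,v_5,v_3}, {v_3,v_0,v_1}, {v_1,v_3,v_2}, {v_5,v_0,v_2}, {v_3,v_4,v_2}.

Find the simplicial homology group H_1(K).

Take the total order v_0 < v_1 < v_2 < v_3 < v_4 < v_5 on the vertex set. Then K (dimension 2) consists of the simplices:

  0-simplices (6): [v_0], [v_1], [v_2], [v_3], [v_4], [v_5]
  1-simplices (12): [v_0,v_1], [v_0,v_2], [v_0,v_3], [v_0,v_5], [v_1,v_2], [v_1,v_3], [v_2,v_3], [v_2,v_4], [v_2,v_5], [v_3,v_4], [v_3,v_5], [v_4,v_5]
  2-simplices (6): [v_0,v_1,v_3], [v_0,v_2,v_5], [v_0,v_3,v_5], [v_1,v_2,v_3], [v_2,v_3,v_4], [v_2,v_4,v_5]

giving chain groups C_0 ≅ Z^6, C_1 ≅ Z^12, C_2 ≅ Z^6.

The boundary map ∂_1: C_1 → C_0 maps an edge to its endpoints' difference, ∂[p,q] = q − p.
As a 6×12 matrix over Z this has rank 5, with invariant factors (1,1,1,1,1).

∂_2: C_2 → C_1 maps a triangle to the signed sum of its edges. For instance
  ∂[v_1,v_2,v_3] = [v_2,v_3] − [v_1,v_3] + [v_1,v_2],
  ∂[v_2,v_3,v_4] = [v_3,v_4] − [v_2,v_4] + [v_2,v_3].
As a 12×6 matrix over Z this has rank 6, with invariant factors (1,1,1,1,1,1).

Computing H_k = (kernel of ∂_k) / (image of ∂_{k+1}):

  H_1: rank ker ∂_1 − rank ∂_2 = (12 − 5) − 6 = 1, and the invariant factors of ∂_2 are all 1, so H_1 ≅ Z.

(K is a triangulation of the cylinder S^1 x I.)

H_1 = Z.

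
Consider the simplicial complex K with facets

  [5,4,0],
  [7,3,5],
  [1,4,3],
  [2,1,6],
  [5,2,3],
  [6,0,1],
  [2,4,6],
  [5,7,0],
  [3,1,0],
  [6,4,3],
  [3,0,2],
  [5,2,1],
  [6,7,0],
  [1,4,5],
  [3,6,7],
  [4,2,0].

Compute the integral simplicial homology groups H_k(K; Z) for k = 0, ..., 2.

H_0 ≅ Z,  H_1 ≅ Z^2,  H_2 ≅ Z.

Fix the vertex order 0 < 1 < 2 < 3 < 4 < 5 < 6 < 7 and write every simplex with vertices in increasing order. Then dim K = 2 and the simplices of K are:

  0-simplices (8): [0], [1], [2], [3], [4], [5], [6], [7]
  1-simplices (24): (24 of them)
  2-simplices (16): [0,1,3], [0,1,6], [0,2,3], [0,2,4], [0,4,5], [0,5,7], [0,6,7], [1,2,5], [1,2,6], [1,3,4], [1,4,5], [2,3,5], [2,4,6], [3,4,6], [3,5,7], [3,6,7]

so the chain groups are C_0 ≅ Z^8, C_1 ≅ Z^24, C_2 ≅ Z^16.

The boundary map ∂_1: C_1 → C_0 maps an edge to its endpoints' difference, ∂[p,q] = q − p. For instance
  ∂[2,4] = [4] − [2].
The resulting 8×24 matrix has rank 7, and its Smith normal form has invariant factors (1,1,1,1,1,1,1).

∂_2: C_2 → C_1 acts by ∂[p,q,r] = [q,r] − [p,r] + [p,q]. For instance
  ∂[3,5,7] = [5,7] − [3,7] + [3,5],
  ∂[0,1,6] = [1,6] − [0,6] + [0,1].
This gives a 24×16 integer matrix of rank 15; reducing to Smith normal form yields diagonal entries (1,1,1,1,1,1,1,1,1,1,1,1,1,1,1).

From H_k ≅ ker(∂_k) / im(∂_{k+1}) we obtain:

  H_0: rank C_0 − rank ∂_1 = 8 − 7 = 1, and the invariant factors of ∂_1 are all 1, so H_0 = Z.
  H_1: rank ker ∂_1 − rank ∂_2 = (24 − 7) − 15 = 2, and the invariant factors of ∂_2 are all 1, so H_1 = Z^2.
  H_2: rank ker ∂_2 − rank ∂_3 = (16 − 15) − 0 = 1, and there is no ∂_3, so H_2 = Z.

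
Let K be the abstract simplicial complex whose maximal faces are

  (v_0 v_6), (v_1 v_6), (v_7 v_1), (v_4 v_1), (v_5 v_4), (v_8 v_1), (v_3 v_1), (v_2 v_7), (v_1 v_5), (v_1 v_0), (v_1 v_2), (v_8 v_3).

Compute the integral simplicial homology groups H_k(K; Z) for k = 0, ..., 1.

Fix the vertex order v_0 < v_1 < v_2 < v_3 < v_4 < v_5 < v_6 < v_7 < v_8 and write every simplex with vertices in increasing order. Then dim K = 1 and the simplices of K are:

  0-simplices (9): [v_0], [v_1], [v_2], [v_3], [v_4], [v_5], [v_6], [v_7], [v_8]
  1-simplices (12): [v_0,v_1], [v_0,v_6], [v_1,v_2], [v_1,v_3], [v_1,v_4], [v_1,v_5], [v_1,v_6], [v_1,v_7], [v_1,v_8], [v_2,v_7], [v_3,v_8], [v_4,v_5]

so the chain groups are C_0 ≅ Z^9, C_1 ≅ Z^12.

Boundary ∂_1: C_1 → C_0 sends each edge [p,q] (with p < q) to q − p.
The 9×12 boundary matrix has rank 8 and Smith normal form diag(1,1,1,1,1,1,1,1).

Now H_k = ker ∂_k / im ∂_{k+1}, so:

  H_0: rank C_0 − rank ∂_1 = 9 − 8 = 1, and the invariant factors of ∂_1 are all 1, so H_0 = Z.
  H_1: rank ker ∂_1 − rank ∂_2 = (12 − 8) − 0 = 4, and there is no ∂_2, so H_1 = Z^4.

As a check, the Euler characteristic is 9 − 12 = -3, which agrees with 1 − 4 = -3.
(K is a triangulation of a wedge of 4 circles.)

H_0 = Z,  H_1 = Z^4.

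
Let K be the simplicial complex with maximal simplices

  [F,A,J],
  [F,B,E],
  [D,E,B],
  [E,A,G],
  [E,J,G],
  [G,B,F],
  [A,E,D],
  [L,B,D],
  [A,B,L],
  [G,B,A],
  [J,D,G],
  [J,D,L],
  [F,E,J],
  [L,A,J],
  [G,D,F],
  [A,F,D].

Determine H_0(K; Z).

We work with the vertex ordering A < B < D < E < F < G < J < L. The simplices of K, each written with vertices in increasing order, are:

  0-simplices (8): A, B, D, E, F, G, J, L
  1-simplices (24): AB, AD, AE, AF, AG, AJ, AL, BD, BE, BF, BG, BL, DE, DF, DG, DJ, DL, EF, EG, EJ, FG, FJ, GJ, JL
  2-simplices (16): ABG, ABL, ADE, ADF, AEG, AFJ, AJL, BDE, BDL, BEF, BFG, DFG, DGJ, DJL, EFJ, EGJ

giving chain groups C_0 ≅ Z^8, C_1 ≅ Z^24, C_2 ≅ Z^16.

∂_1: C_1 → C_0 maps an edge to its endpoints' difference, ∂[p,q] = q − p. For instance
  ∂GJ = J − G.
As a 8×24 matrix over Z this has rank 7, with invariant factors (1,1,1,1,1,1,1).

The boundary map ∂_2: C_2 → C_1 sends each 2-simplex [p,q,r] to [q,r] − [p,r] + [p,q]. For instance
  ∂EGJ = GJ − EJ + EG,
  ∂ABL = BL − AL + AB.
This gives a 24×16 integer matrix of rank 15; reducing to Smith normal form yields diagonal entries (1,1,1,1,1,1,1,1,1,1,1,1,1,1,1).

Now H_k = ker ∂_k / im ∂_{k+1}, so:

  H_0: rank C_0 − rank ∂_1 = 8 − 7 = 1, and the invariant factors of ∂_1 are all 1, so H_0 ≅ Z.

H_0 ≅ Z.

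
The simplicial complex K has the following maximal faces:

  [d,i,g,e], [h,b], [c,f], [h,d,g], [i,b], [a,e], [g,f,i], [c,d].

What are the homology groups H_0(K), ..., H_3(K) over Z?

H_0 = Z,  H_1 = Z^2,  H_2 = 0,  H_3 = 0.

We work with the vertex ordering a < b < c < d < e < f < g < h < i. The simplices of K, each written with vertices in increasing order, are:

  0-simplices (9): a, b, c, d, e, f, g, h, i
  1-simplices (15): ae, bh, bi, cd, cf, de, dg, dh, di, eg, ei, fg, fi, gh, gi
  2-simplices (6): deg, dei, dgh, dgi, egi, fgi
  3-simplices (1): degi

giving chain groups C_0 ≅ Z^9, C_1 ≅ Z^15, C_2 ≅ Z^6, C_3 ≅ Z^1.

The boundary map ∂_1: C_1 → C_0 sends each edge [p,q] (with p < q) to q − p. For instance
  ∂bh = h − b.
The resulting 9×15 matrix has rank 8, and its Smith normal form has invariant factors (1,1,1,1,1,1,1,1).

∂_2: C_2 → C_1 acts by ∂[p,q,r] = [q,r] − [p,r] + [p,q]. For instance
  ∂dgi = gi − di + dg,
  ∂deg = eg − dg + de.
This gives a 15×6 integer matrix of rank 5; reducing to Smith normal form yields diagonal entries (1,1,1,1,1).

The boundary map ∂_3: C_3 → C_2 sends each 3-simplex σ to the alternating sum Σ_i (−1)^i (σ with its i-th vertex removed). For instance
  ∂degi = egi − dgi + dei − deg.
The resulting 6×1 matrix has rank 1, and its Smith normal form has invariant factors (1).

Reading off H_k = ker ∂_k / im ∂_{k+1}:

  H_0: rank C_0 − rank ∂_1 = 9 − 8 = 1, and the invariant factors of ∂_1 are all 1, so H_0 ≅ Z.
  H_1: rank ker ∂_1 − rank ∂_2 = (15 − 8) − 5 = 2, and the invariant factors of ∂_2 are all 1, so H_1 ≅ Z^2.
  H_2: rank ker ∂_2 − rank ∂_3 = (6 − 5) − 1 = 0, and the invariant factors of ∂_3 are all 1, so H_2 ≅ 0.
  H_3: rank ker ∂_3 − rank ∂_4 = (1 − 1) − 0 = 0, and there is no ∂_4, so H_3 ≅ 0.

As a check, the Euler characteristic is 9 − 15 + 6 − 1 = -1, which agrees with 1 − 2 + 0 − 0 = -1.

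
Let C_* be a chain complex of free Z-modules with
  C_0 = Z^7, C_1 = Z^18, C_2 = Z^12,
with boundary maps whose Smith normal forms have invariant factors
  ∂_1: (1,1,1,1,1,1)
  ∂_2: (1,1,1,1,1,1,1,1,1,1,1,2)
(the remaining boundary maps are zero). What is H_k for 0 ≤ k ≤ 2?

H_0: b_0 = 7 − 0 − 6 = 1; torsion from ∂_1 factors > 1: none. So H_0 ≅ Z.
H_1: b_1 = 18 − 6 − 12 = 0; torsion from ∂_2 factors > 1: [2]. So H_1 ≅ Z_2.
H_2: b_2 = 12 − 12 − 0 = 0; torsion from ∂_3 factors > 1: none. So H_2 ≅ 0.

H_0 ≅ Z,  H_1 ≅ Z_2,  H_2 = 0.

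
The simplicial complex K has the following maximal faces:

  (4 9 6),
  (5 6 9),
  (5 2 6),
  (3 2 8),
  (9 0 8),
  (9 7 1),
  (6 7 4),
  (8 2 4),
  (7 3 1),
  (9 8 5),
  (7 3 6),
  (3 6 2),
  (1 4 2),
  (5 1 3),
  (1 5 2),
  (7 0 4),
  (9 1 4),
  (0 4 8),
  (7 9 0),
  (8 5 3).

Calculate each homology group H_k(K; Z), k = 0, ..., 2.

H_0 ≅ Z,  H_1 ≅ Z ⊕ Z/2,  H_2 = 0.

We work with the vertex ordering 0 < 1 < 2 < 3 < 4 < 5 < 6 < 7 < 8 < 9. The simplices of K, each written with vertices in increasing order, are:

  0-simplices (10): [0], [1], [2], [3], [4], [5], [6], [7], [8], [9]
  1-simplices (30): (30 of them)
  2-simplices (20): (20 of them)

Hence C_0 ≅ Z^10, C_1 ≅ Z^30, C_2 ≅ Z^20.

The boundary map ∂_1: C_1 → C_0 sends each edge [p,q] (with p < q) to q − p. For instance
  ∂[0,7] = [7] − [0].
The resulting 10×30 matrix has rank 9, and its Smith normal form has invariant factors (1,1,1,1,1,1,1,1,1).

The boundary map ∂_2: C_2 → C_1 sends each 2-simplex [p,q,r] to [q,r] − [p,r] + [p,q]. For instance
  ∂[5,8,9] = [8,9] − [5,9] + [5,8],
  ∂[1,3,7] = [3,7] − [1,7] + [1,3].
As a 30×20 matrix over Z this has rank 20, with invariant factors (1,1,1,1,1,1,1,1,1,1,1,1,1,1,1,1,1,1,1,2).

Computing H_k = (kernel of ∂_k) / (image of ∂_{k+1}):

  H_0: rank C_0 − rank ∂_1 = 10 − 9 = 1, and the invariant factors of ∂_1 are all 1, so H_0 ≅ Z.
  H_1: rank ker ∂_1 − rank ∂_2 = (30 − 9) − 20 = 1, and ∂_2 has invariant factor 2 > 1, so H_1 ≅ Z ⊕ Z/2.
  H_2: rank ker ∂_2 − rank ∂_3 = (20 − 20) − 0 = 0, and there is no ∂_3, so H_2 ≅ 0.

As a check, the Euler characteristic is 10 − 30 + 20 = 0, which agrees with 1 − 1 + 0 = 0.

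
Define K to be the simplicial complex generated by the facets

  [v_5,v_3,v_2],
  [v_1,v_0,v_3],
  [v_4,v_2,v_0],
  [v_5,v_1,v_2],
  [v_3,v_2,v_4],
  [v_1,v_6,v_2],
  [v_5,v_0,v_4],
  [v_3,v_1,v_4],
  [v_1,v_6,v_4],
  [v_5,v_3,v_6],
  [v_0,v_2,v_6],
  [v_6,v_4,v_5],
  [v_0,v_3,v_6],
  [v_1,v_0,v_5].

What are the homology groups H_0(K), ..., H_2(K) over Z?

Order the vertices as v_0 < v_1 < v_2 < v_3 < v_4 < v_5 < v_6. Listing each simplex with vertices in this order, K has dimension 2 with simplices:

  0-simplices (7): [v_0], [v_1], [v_2], [v_3], [v_4], [v_5], [v_6]
  1-simplices (21): (21 of them)
  2-simplices (14): (14 of them)

Hence C_0 ≅ Z^7, C_1 ≅ Z^21, C_2 ≅ Z^14.

Boundary ∂_1: C_1 → C_0 is given by ∂[p,q] = [q] − [p]. For instance
  ∂[v_4,v_5] = [v_5] − [v_4].
The 7×21 boundary matrix has rank 6 and Smith normal form diag(1,1,1,1,1,1).

The boundary map ∂_2: C_2 → C_1 maps a triangle to the signed sum of its edges. For instance
  ∂[v_0,v_4,v_5] = [v_4,v_5] − [v_0,v_5] + [v_0,v_4],
  ∂[v_3,v_5,v_6] = [v_5,v_6] − [v_3,v_6] + [v_3,v_5].
This gives a 21×14 integer matrix of rank 13; reducing to Smith normal form yields diagonal entries (1,1,1,1,1,1,1,1,1,1,1,1,1).

Computing H_k = (kernel of ∂_k) / (image of ∂_{k+1}):

  H_0: rank C_0 − rank ∂_1 = 7 − 6 = 1, and the invariant factors of ∂_1 are all 1, so H_0 ≅ Z.
  H_1: rank ker ∂_1 − rank ∂_2 = (21 − 6) − 13 = 2, and the invariant factors of ∂_2 are all 1, so H_1 ≅ Z^2.
  H_2: rank ker ∂_2 − rank ∂_3 = (14 − 13) − 0 = 1, and there is no ∂_3, so H_2 ≅ Z.

As a check, the Euler characteristic is 7 − 21 + 14 = 0, which agrees with 1 − 2 + 1 = 0.

H_0 ≅ Z,  H_1 ≅ Z^2,  H_2 ≅ Z.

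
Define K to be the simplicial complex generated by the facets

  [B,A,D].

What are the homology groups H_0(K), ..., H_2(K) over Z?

H_0 = Z,  H_1 = 0,  H_2 = 0.

Fix the vertex order A < B < D and write every simplex with vertices in increasing order. Then dim K = 2 and the simplices of K are:

  0-simplices (3): A, B, D
  1-simplices (3): AB, AD, BD
  2-simplices (1): ABD

Hence C_0 ≅ Z^3, C_1 ≅ Z^3, C_2 ≅ Z^1.

∂_1: C_1 → C_0 maps an edge to its endpoints' difference, ∂[p,q] = q − p. For instance
  ∂AD = D − A.
The 3×3 boundary matrix has rank 2 and Smith normal form diag(1,1).

The boundary map ∂_2: C_2 → C_1 sends each 2-simplex [p,q,r] to [q,r] − [p,r] + [p,q]. For instance
  ∂ABD = BD − AD + AB.
The resulting 3×1 matrix has rank 1, and its Smith normal form has invariant factors (1).

Computing H_k = (kernel of ∂_k) / (image of ∂_{k+1}):

  H_0: rank C_0 − rank ∂_1 = 3 − 2 = 1, and the invariant factors of ∂_1 are all 1, so H_0 = Z.
  H_1: rank ker ∂_1 − rank ∂_2 = (3 − 2) − 1 = 0, and the invariant factors of ∂_2 are all 1, so H_1 = 0.
  H_2: rank ker ∂_2 − rank ∂_3 = (1 − 1) − 0 = 0, and there is no ∂_3, so H_2 = 0.

(K is a triangulation of the 2-simplex.)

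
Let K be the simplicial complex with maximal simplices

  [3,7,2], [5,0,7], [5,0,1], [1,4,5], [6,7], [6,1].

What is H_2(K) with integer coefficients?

H_2 = 0.

Fix the vertex order 0 < 1 < 2 < 3 < 4 < 5 < 6 < 7 and write every simplex with vertices in increasing order. Then dim K = 2 and the simplices of K are:

  0-simplices (8): [0], [1], [2], [3], [4], [5], [6], [7]
  1-simplices (12): [0,1], [0,5], [0,7], [1,4], [1,5], [1,6], [2,3], [2,7], [3,7], [4,5], [5,7], [6,7]
  2-simplices (4): [0,1,5], [0,5,7], [1,4,5], [2,3,7]

so the chain groups are C_0 ≅ Z^8, C_1 ≅ Z^12, C_2 ≅ Z^4.

Boundary ∂_1: C_1 → C_0 is given by ∂[p,q] = [q] − [p].
The 8×12 boundary matrix has rank 7 and Smith normal form diag(1,1,1,1,1,1,1).

The boundary map ∂_2: C_2 → C_1 sends each 2-simplex [p,q,r] to [q,r] − [p,r] + [p,q]. For instance
  ∂[0,5,7] = [5,7] − [0,7] + [0,5],
  ∂[1,4,5] = [4,5] − [1,5] + [1,4].
As a 12×4 matrix over Z this has rank 4, with invariant factors (1,1,1,1).

From H_k ≅ ker(∂_k) / im(∂_{k+1}) we obtain:

  H_2: rank ker ∂_2 − rank ∂_3 = (4 − 4) − 0 = 0, and there is no ∂_3, so H_2 = 0.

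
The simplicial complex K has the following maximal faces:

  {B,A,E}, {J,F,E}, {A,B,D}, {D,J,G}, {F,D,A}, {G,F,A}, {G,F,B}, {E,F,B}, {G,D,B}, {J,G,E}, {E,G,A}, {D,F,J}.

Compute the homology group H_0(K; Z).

Take the total order A < B < D < E < F < G < J on the vertex set. Then K (dimension 2) consists of the simplices:

  0-simplices (7): A, B, D, E, F, G, J
  1-simplices (18): AB, AD, AE, AF, AG, BD, BE, BF, BG, DF, DG, DJ, EF, EG, EJ, FG, FJ, GJ
  2-simplices (12): ABD, ABE, ADF, AEG, AFG, BDG, BEF, BFG, DFJ, DGJ, EFJ, EGJ

Hence C_0 ≅ Z^7, C_1 ≅ Z^18, C_2 ≅ Z^12.

The boundary map ∂_1: C_1 → C_0 sends each edge [p,q] (with p < q) to q − p.
The resulting 7×18 matrix has rank 6, and its Smith normal form has invariant factors (1,1,1,1,1,1).

Boundary ∂_2: C_2 → C_1 acts by ∂[p,q,r] = [q,r] − [p,r] + [p,q]. For instance
  ∂ABE = BE − AE + AB,
  ∂ABD = BD − AD + AB.
The 18×12 boundary matrix has rank 12 and Smith normal form diag(1,1,1,1,1,1,1,1,1,1,1,2).

Computing H_k = (kernel of ∂_k) / (image of ∂_{k+1}):

  H_0: rank C_0 − rank ∂_1 = 7 − 6 = 1, and the invariant factors of ∂_1 are all 1, so H_0 ≅ Z.

H_0 = Z.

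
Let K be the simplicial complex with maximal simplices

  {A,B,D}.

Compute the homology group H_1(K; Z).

H_1 ≅ 0.

Fix the vertex order A < B < D and write every simplex with vertices in increasing order. Then dim K = 2 and the simplices of K are:

  0-simplices (3): A, B, D
  1-simplices (3): AB, AD, BD
  2-simplices (1): ABD

so the chain groups are C_0 ≅ Z^3, C_1 ≅ Z^3, C_2 ≅ Z^1.

The boundary map ∂_1: C_1 → C_0 is given by ∂[p,q] = [q] − [p]. For instance
  ∂BD = D − B.
The 3×3 boundary matrix has rank 2 and Smith normal form diag(1,1).

Boundary ∂_2: C_2 → C_1 acts by ∂[p,q,r] = [q,r] − [p,r] + [p,q]. For instance
  ∂ABD = BD − AD + AB.
The resulting 3×1 matrix has rank 1, and its Smith normal form has invariant factors (1).

Now H_k = ker ∂_k / im ∂_{k+1}, so:

  H_1: rank ker ∂_1 − rank ∂_2 = (3 − 2) − 1 = 0, and the invariant factors of ∂_2 are all 1, so H_1 = 0.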